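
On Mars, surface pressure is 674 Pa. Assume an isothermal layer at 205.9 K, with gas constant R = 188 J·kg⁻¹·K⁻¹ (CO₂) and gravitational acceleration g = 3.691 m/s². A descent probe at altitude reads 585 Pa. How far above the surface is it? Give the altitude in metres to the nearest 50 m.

Scale height: H = RT/g = 188 × 205.9 / 3.691 = 10487 m.
Invert the barometric formula: z = H ln(P₀/P).
P₀/P = 674/585 = 1.1521; ln(1.1521) = 0.14159.
z = 10487 × 0.14159 = 1484.9 m.

z ≈ 1500 m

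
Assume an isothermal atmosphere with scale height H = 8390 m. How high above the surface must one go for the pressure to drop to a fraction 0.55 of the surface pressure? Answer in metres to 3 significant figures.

z ≈ 5020 m

Set P/P₀ = exp(−z/H) = 0.55, so z = −H ln(0.55).
−ln(0.55) = 0.59784; z = 8390.0 × 0.59784 = 5015.9 m.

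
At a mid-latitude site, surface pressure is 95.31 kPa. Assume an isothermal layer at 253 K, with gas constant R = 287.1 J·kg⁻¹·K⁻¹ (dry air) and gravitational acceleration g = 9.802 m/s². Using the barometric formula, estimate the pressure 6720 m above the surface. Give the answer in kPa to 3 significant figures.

Scale height: H = RT/g = 287.1 × 253 / 9.802 = 7410.4 m.
Barometric formula: P = P₀ exp(−z/H).
z/H = 6720.0/7410.4 = 0.90683; exp(−0.90683) = 0.40380.
P = 95.31 × 0.40380 = 38.486 kPa.

P ≈ 38.5 kPa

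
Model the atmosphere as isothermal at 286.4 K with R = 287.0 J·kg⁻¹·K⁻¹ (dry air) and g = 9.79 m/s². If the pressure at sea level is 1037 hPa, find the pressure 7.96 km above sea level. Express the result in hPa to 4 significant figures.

Scale height: H = RT/g = 287.0 × 286.4 / 9.79 = 8396.0 m.
Barometric formula: P = P₀ exp(−z/H).
z/H = 7960.0/8396.0 = 0.94807; exp(−0.94807) = 0.38749.
P = 1037 × 0.38749 = 401.83 hPa.

P ≈ 401.8 hPa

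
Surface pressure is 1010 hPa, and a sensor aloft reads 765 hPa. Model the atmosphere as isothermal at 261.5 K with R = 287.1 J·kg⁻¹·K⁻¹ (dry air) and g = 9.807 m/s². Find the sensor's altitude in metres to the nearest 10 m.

Scale height: H = RT/g = 287.1 × 261.5 / 9.807 = 7655.4 m.
Invert the barometric formula: z = H ln(P₀/P).
P₀/P = 1010/765 = 1.3203; ln(1.3203) = 0.27786.
z = 7655.4 × 0.27786 = 2127.1 m.

z ≈ 2130 m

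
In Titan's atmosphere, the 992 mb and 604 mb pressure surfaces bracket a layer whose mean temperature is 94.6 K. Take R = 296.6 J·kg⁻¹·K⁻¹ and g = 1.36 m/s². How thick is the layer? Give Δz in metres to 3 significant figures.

Δz ≈ 10200 m

Hypsometric equation: Δz = (R T̄/g) ln(P₁/P₂).
R T̄/g = 296.6 × 94.6 / 1.36 = 20631 m.
ln(992/604) = ln(1.6424) = 0.49616.
Δz = 20631 × 0.49616 = 10236 m.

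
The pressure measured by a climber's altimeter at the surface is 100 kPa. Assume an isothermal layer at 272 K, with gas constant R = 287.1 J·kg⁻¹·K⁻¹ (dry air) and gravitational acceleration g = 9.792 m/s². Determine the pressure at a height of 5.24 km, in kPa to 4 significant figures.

P ≈ 51.84 kPa

Scale height: H = RT/g = 287.1 × 272 / 9.792 = 7975.0 m.
Barometric formula: P = P₀ exp(−z/H).
z/H = 5240.0/7975.0 = 0.65705; exp(−0.65705) = 0.51838.
P = 100 × 0.51838 = 51.838 kPa.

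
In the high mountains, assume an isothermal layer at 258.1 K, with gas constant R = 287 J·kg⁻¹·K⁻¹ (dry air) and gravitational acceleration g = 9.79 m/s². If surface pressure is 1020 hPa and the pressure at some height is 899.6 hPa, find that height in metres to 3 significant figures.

z ≈ 950 m

Scale height: H = RT/g = 287 × 258.1 / 9.79 = 7566.4 m.
Invert the barometric formula: z = H ln(P₀/P).
P₀/P = 1020/899.6 = 1.1338; ln(1.1338) = 0.12557.
z = 7566.4 × 0.12557 = 950.11 m.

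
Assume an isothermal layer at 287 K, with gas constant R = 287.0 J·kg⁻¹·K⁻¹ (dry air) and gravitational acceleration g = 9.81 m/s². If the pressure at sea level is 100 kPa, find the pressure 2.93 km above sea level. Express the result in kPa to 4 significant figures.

P ≈ 70.54 kPa

Scale height: H = RT/g = 287.0 × 287 / 9.81 = 8396.4 m.
Barometric formula: P = P₀ exp(−z/H).
z/H = 2930.0/8396.4 = 0.34896; exp(−0.34896) = 0.70542.
P = 100 × 0.70542 = 70.542 kPa.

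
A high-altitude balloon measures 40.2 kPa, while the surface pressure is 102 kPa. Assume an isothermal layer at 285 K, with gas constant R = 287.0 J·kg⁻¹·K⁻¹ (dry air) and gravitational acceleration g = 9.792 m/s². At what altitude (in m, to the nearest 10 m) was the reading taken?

Scale height: H = RT/g = 287.0 × 285 / 9.792 = 8353.2 m.
Invert the barometric formula: z = H ln(P₀/P).
P₀/P = 102/40.2 = 2.5373; ln(2.5373) = 0.93110.
z = 8353.2 × 0.93110 = 7777.7 m.

z ≈ 7780 m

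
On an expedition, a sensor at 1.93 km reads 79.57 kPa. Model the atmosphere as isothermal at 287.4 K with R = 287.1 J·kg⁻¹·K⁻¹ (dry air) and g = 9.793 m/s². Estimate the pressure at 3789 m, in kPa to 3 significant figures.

Scale height: H = RT/g = 287.1 × 287.4 / 9.793 = 8425.7 m.
Between two levels, P₂ = P₁ exp(−Δz/H) with Δz = z₂ − z₁.
Δz = 3789.0 − 1930.0 = 1859.0 m; Δz/H = 1859.0/8425.7 = 0.22063.
P₂ = 79.57 × exp(−0.22063) = 79.57 × 0.80201 = 63.816 kPa.

P ≈ 63.8 kPa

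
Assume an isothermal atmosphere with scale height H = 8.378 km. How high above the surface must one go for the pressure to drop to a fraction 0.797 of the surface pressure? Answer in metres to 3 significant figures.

z ≈ 1900 m

Set P/P₀ = exp(−z/H) = 0.797, so z = −H ln(0.797).
−ln(0.797) = 0.22690; z = 8378.0 × 0.22690 = 1901.0 m.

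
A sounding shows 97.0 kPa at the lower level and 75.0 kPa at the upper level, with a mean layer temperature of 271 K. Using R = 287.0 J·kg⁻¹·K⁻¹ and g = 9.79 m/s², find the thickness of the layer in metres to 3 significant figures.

Hypsometric equation: Δz = (R T̄/g) ln(P₁/P₂).
R T̄/g = 287.0 × 271 / 9.79 = 7944.5 m.
ln(97.0/75.0) = ln(1.2933) = 0.25720.
Δz = 7944.5 × 0.25720 = 2043.3 m.

Δz ≈ 2040 m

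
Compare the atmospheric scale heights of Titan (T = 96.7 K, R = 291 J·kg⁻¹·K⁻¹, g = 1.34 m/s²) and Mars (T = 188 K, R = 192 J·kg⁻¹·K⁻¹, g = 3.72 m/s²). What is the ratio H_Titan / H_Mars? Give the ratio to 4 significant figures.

H_Titan/H_Mars ≈ 2.164

H = RT/g for each body.
H_Titan = 291 × 96.7 / 1.34 = 21000 m.
H_Mars = 192 × 188 / 3.72 = 9703.2 m.
H_Titan/H_Mars = 21000/9703.2 = 2.1642.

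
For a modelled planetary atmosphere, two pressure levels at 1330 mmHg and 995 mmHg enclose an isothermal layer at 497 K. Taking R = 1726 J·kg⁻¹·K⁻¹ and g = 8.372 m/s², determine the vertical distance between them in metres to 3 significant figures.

Δz ≈ 29700 m

Hypsometric equation: Δz = (R T̄/g) ln(P₁/P₂).
R T̄/g = 1726 × 497 / 8.372 = 102460 m.
ln(1330/995) = ln(1.3367) = 0.29020.
Δz = 102460 × 0.29020 = 29734 m.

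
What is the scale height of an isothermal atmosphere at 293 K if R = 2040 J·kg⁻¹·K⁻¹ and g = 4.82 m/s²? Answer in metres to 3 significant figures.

H ≈ 124000 m

The scale height of an isothermal atmosphere is H = RT/g.
H = 2040 × 293 / 4.82 = 597720/4.82 = 124010 m.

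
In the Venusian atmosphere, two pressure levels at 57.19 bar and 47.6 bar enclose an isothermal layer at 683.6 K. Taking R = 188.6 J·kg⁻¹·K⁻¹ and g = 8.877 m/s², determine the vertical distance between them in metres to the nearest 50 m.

Hypsometric equation: Δz = (R T̄/g) ln(P₁/P₂).
R T̄/g = 188.6 × 683.6 / 8.877 = 14524 m.
ln(57.19/47.6) = ln(1.2015) = 0.18357.
Δz = 14524 × 0.18357 = 2666.2 m.

Δz ≈ 2650 m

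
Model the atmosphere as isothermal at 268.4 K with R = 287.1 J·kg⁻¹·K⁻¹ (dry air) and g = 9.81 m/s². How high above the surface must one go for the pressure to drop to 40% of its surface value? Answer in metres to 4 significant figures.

Scale height: H = RT/g = 287.1 × 268.4 / 9.81 = 7855.0 m.
Set P/P₀ = exp(−z/H) = 0.4, so z = −H ln(0.4).
−ln(0.4) = 0.91629; z = 7855.0 × 0.91629 = 7197.5 m.

z ≈ 7197 m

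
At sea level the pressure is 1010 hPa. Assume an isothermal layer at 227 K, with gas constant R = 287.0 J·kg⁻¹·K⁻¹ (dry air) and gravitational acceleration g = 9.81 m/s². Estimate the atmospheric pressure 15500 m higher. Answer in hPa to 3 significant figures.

Scale height: H = RT/g = 287.0 × 227 / 9.81 = 6641.1 m.
Barometric formula: P = P₀ exp(−z/H).
z/H = 15500/6641.1 = 2.3340; exp(−2.3340) = 0.096907.
P = 1010 × 0.096907 = 97.876 hPa.

P ≈ 97.9 hPa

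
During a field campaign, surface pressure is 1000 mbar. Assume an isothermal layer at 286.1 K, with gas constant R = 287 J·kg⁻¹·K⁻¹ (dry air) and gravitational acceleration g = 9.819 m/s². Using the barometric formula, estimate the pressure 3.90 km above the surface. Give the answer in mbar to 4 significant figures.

Scale height: H = RT/g = 287 × 286.1 / 9.819 = 8362.4 m.
Barometric formula: P = P₀ exp(−z/H).
z/H = 3900.0/8362.4 = 0.46637; exp(−0.46637) = 0.62728.
P = 1000 × 0.62728 = 627.28 mbar.

P ≈ 627.3 mbar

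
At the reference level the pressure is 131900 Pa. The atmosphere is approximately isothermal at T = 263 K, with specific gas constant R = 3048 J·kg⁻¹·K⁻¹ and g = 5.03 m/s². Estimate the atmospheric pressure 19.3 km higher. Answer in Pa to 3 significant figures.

P ≈ 117000 Pa

Scale height: H = RT/g = 3048 × 263 / 5.03 = 159370 m.
Barometric formula: P = P₀ exp(−z/H).
z/H = 19300/159370 = 0.12110; exp(−0.12110) = 0.88595.
P = 131900 × 0.88595 = 116860 Pa.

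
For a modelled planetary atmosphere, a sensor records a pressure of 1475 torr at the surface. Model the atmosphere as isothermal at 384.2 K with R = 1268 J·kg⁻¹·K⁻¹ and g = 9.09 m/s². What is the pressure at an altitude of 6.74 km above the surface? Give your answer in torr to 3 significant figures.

Scale height: H = RT/g = 1268 × 384.2 / 9.09 = 53594 m.
Barometric formula: P = P₀ exp(−z/H).
z/H = 6740.0/53594 = 0.12576; exp(−0.12576) = 0.88183.
P = 1475 × 0.88183 = 1300.7 torr.

P ≈ 1300 torr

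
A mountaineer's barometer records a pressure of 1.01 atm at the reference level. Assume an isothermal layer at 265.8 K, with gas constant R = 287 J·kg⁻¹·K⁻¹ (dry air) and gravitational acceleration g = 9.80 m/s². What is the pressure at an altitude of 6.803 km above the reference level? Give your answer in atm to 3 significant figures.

P ≈ 0.421 atm

Scale height: H = RT/g = 287 × 265.8 / 9.80 = 7784.1 m.
Barometric formula: P = P₀ exp(−z/H).
z/H = 6803.0/7784.1 = 0.87396; exp(−0.87396) = 0.41730.
P = 1.01 × 0.41730 = 0.42147 atm.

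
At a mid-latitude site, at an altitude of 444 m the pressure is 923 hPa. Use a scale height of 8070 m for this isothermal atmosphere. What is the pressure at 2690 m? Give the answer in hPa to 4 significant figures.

P ≈ 698.8 hPa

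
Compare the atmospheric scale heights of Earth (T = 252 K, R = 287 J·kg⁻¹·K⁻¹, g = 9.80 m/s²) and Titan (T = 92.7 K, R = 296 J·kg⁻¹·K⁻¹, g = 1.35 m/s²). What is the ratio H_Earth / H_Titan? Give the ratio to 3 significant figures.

H_Earth/H_Titan ≈ 0.363

H = RT/g for each body.
H_Earth = 287 × 252 / 9.80 = 7380.0 m.
H_Titan = 296 × 92.7 / 1.35 = 20325 m.
H_Earth/H_Titan = 7380.0/20325 = 0.36310.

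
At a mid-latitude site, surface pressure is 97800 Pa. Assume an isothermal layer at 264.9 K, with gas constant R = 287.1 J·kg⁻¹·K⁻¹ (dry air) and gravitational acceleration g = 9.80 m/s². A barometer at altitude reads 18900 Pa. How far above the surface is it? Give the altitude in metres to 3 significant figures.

Scale height: H = RT/g = 287.1 × 264.9 / 9.80 = 7760.5 m.
Invert the barometric formula: z = H ln(P₀/P).
P₀/P = 97800/18900 = 5.1746; ln(5.1746) = 1.6438.
z = 7760.5 × 1.6438 = 12757 m.

z ≈ 12800 m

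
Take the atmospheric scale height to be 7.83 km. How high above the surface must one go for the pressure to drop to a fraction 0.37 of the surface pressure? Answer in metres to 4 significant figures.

z ≈ 7785 m

Set P/P₀ = exp(−z/H) = 0.37, so z = −H ln(0.37).
−ln(0.37) = 0.99425; z = 7830.0 × 0.99425 = 7785.0 m.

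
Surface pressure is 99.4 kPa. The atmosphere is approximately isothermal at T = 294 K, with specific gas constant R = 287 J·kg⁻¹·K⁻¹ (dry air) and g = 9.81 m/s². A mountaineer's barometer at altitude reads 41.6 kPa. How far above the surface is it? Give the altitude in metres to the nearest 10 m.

z ≈ 7490 m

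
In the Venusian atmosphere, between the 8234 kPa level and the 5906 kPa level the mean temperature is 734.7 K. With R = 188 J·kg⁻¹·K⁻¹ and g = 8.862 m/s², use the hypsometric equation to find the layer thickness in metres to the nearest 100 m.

Δz ≈ 5200 m

Hypsometric equation: Δz = (R T̄/g) ln(P₁/P₂).
R T̄/g = 188 × 734.7 / 8.862 = 15586 m.
ln(8234/5906) = ln(1.3942) = 0.33232.
Δz = 15586 × 0.33232 = 5179.5 m.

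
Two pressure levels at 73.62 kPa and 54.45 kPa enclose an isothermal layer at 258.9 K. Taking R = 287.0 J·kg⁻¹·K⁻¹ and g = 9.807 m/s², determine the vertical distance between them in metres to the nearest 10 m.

Δz ≈ 2290 m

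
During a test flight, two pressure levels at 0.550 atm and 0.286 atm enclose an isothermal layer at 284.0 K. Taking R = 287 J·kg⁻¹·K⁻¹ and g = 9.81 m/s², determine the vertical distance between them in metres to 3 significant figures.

Hypsometric equation: Δz = (R T̄/g) ln(P₁/P₂).
R T̄/g = 287 × 284.0 / 9.81 = 8308.7 m.
ln(0.550/0.286) = ln(1.9231) = 0.65394.
Δz = 8308.7 × 0.65394 = 5433.4 m.

Δz ≈ 5430 m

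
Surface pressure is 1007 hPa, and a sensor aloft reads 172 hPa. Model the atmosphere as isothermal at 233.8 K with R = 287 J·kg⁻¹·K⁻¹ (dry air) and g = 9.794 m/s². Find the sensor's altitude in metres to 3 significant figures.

z ≈ 12100 m

Scale height: H = RT/g = 287 × 233.8 / 9.794 = 6851.2 m.
Invert the barometric formula: z = H ln(P₀/P).
P₀/P = 1007/172 = 5.8547; ln(5.8547) = 1.7672.
z = 6851.2 × 1.7672 = 12107 m.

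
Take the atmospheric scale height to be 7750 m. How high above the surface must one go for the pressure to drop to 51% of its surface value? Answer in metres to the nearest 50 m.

z ≈ 5200 m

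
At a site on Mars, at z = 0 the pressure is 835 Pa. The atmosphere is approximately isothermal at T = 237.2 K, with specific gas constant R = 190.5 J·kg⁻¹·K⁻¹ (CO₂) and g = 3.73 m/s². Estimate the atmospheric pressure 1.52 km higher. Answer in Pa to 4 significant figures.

P ≈ 736.5 Pa

Scale height: H = RT/g = 190.5 × 237.2 / 3.73 = 12114 m.
Barometric formula: P = P₀ exp(−z/H).
z/H = 1520.0/12114 = 0.12547; exp(−0.12547) = 0.88208.
P = 835 × 0.88208 = 736.54 Pa.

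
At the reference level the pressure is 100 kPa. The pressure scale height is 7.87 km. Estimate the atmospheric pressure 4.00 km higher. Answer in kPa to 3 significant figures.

Barometric formula: P = P₀ exp(−z/H).
z/H = 4000.0/7870.0 = 0.50826; exp(−0.50826) = 0.60154.
P = 100 × 0.60154 = 60.154 kPa.

P ≈ 60.2 kPa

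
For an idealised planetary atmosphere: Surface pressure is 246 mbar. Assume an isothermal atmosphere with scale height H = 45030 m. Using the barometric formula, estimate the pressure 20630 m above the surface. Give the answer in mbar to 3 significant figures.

Barometric formula: P = P₀ exp(−z/H).
z/H = 20630/45030 = 0.45814; exp(−0.45814) = 0.63246.
P = 246 × 0.63246 = 155.59 mbar.

P ≈ 156 mbar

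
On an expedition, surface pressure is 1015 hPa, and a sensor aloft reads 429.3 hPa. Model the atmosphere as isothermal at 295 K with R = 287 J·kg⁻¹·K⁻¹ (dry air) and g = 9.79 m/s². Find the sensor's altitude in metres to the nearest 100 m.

z ≈ 7400 m

Scale height: H = RT/g = 287 × 295 / 9.79 = 8648.1 m.
Invert the barometric formula: z = H ln(P₀/P).
P₀/P = 1015/429.3 = 2.3643; ln(2.3643) = 0.86048.
z = 8648.1 × 0.86048 = 7441.5 m.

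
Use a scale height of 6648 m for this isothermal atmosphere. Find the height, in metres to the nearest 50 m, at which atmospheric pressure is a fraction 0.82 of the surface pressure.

Set P/P₀ = exp(−z/H) = 0.82, so z = −H ln(0.82).
−ln(0.82) = 0.19845; z = 6648.0 × 0.19845 = 1319.3 m.

z ≈ 1300 m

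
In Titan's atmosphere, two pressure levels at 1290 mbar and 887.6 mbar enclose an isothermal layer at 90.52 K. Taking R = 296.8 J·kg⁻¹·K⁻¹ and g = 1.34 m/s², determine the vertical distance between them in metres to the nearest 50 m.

Δz ≈ 7500 m

Hypsometric equation: Δz = (R T̄/g) ln(P₁/P₂).
R T̄/g = 296.8 × 90.52 / 1.34 = 20050 m.
ln(1290/887.6) = ln(1.4534) = 0.37391.
Δz = 20050 × 0.37391 = 7496.9 m.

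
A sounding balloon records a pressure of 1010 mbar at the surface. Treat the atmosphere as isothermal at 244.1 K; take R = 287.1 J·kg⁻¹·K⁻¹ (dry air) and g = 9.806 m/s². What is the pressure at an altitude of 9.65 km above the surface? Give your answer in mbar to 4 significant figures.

P ≈ 261.8 mbar

Scale height: H = RT/g = 287.1 × 244.1 / 9.806 = 7146.8 m.
Barometric formula: P = P₀ exp(−z/H).
z/H = 9650.0/7146.8 = 1.3503; exp(−1.3503) = 0.25916.
P = 1010 × 0.25916 = 261.75 mbar.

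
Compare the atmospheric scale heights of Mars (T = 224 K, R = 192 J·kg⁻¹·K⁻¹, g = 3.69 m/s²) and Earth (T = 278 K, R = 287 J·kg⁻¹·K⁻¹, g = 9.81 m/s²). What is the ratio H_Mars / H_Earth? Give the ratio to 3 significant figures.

H = RT/g for each body.
H_Mars = 192 × 224 / 3.69 = 11655 m.
H_Earth = 287 × 278 / 9.81 = 8133.1 m.
H_Mars/H_Earth = 11655/8133.1 = 1.4330.

H_Mars/H_Earth ≈ 1.43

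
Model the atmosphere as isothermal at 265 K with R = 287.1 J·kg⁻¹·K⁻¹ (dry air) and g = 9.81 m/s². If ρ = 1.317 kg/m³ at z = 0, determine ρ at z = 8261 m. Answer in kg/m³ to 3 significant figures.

Scale height: H = RT/g = 287.1 × 265 / 9.81 = 7755.5 m.
In an isothermal atmosphere, density decays like pressure: ρ = ρ₀ exp(−z/H).
z/H = 8261.0/7755.5 = 1.0652; exp(−1.0652) = 0.34466.
ρ = 1.317 × 0.34466 = 0.45392 kg/m³.

ρ ≈ 0.454 kg/m³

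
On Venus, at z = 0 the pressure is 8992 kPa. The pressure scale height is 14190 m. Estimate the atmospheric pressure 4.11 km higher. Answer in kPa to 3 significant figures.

P ≈ 6730 kPa

Barometric formula: P = P₀ exp(−z/H).
z/H = 4110.0/14190 = 0.28964; exp(−0.28964) = 0.74853.
P = 8992 × 0.74853 = 6730.8 kPa.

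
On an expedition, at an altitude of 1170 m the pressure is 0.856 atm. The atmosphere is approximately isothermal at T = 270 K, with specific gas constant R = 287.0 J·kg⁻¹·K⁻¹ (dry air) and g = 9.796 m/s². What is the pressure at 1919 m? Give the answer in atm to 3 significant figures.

Scale height: H = RT/g = 287.0 × 270 / 9.796 = 7910.4 m.
Between two levels, P₂ = P₁ exp(−Δz/H) with Δz = z₂ − z₁.
Δz = 1919.0 − 1170.0 = 749.00 m; Δz/H = 749.00/7910.4 = 0.094685.
P₂ = 0.856 × exp(−0.094685) = 0.856 × 0.90966 = 0.77867 atm.

P ≈ 0.779 atm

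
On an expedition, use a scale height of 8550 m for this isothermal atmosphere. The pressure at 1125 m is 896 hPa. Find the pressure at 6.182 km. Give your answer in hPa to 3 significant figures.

Between two levels, P₂ = P₁ exp(−Δz/H) with Δz = z₂ − z₁.
Δz = 6182.0 − 1125.0 = 5057.0 m; Δz/H = 5057.0/8550.0 = 0.59146.
P₂ = 896 × exp(−0.59146) = 896 × 0.55352 = 495.95 hPa.

P ≈ 496 hPa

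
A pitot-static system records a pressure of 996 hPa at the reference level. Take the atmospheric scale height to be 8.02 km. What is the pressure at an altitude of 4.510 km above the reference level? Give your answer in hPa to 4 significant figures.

P ≈ 567.6 hPa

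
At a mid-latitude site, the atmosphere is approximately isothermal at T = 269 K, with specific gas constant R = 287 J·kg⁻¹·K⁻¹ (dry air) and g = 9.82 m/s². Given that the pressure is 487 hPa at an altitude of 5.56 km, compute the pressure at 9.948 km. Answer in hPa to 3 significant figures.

P ≈ 279 hPa

Scale height: H = RT/g = 287 × 269 / 9.82 = 7861.8 m.
Between two levels, P₂ = P₁ exp(−Δz/H) with Δz = z₂ − z₁.
Δz = 9948.0 − 5560.0 = 4388.0 m; Δz/H = 4388.0/7861.8 = 0.55814.
P₂ = 487 × exp(−0.55814) = 487 × 0.57227 = 278.70 hPa.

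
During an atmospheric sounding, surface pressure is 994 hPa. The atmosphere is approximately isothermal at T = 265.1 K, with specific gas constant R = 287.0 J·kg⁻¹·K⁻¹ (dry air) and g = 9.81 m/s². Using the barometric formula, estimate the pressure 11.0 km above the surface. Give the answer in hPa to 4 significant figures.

P ≈ 240.7 hPa

Scale height: H = RT/g = 287.0 × 265.1 / 9.81 = 7755.7 m.
Barometric formula: P = P₀ exp(−z/H).
z/H = 11000/7755.7 = 1.4183; exp(−1.4183) = 0.24213.
P = 994 × 0.24213 = 240.68 hPa.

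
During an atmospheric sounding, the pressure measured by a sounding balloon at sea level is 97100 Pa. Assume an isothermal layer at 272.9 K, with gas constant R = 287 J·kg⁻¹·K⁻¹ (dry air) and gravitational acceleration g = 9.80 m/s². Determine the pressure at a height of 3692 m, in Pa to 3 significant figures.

Scale height: H = RT/g = 287 × 272.9 / 9.80 = 7992.1 m.
Barometric formula: P = P₀ exp(−z/H).
z/H = 3692.0/7992.1 = 0.46196; exp(−0.46196) = 0.63005.
P = 97100 × 0.63005 = 61178 Pa.

P ≈ 61200 Pa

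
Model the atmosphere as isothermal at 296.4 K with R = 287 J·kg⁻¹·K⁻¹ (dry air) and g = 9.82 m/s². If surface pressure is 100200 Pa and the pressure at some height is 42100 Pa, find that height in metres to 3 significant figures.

z ≈ 7510 m

Scale height: H = RT/g = 287 × 296.4 / 9.82 = 8662.6 m.
Invert the barometric formula: z = H ln(P₀/P).
P₀/P = 100200/42100 = 2.3800; ln(2.3800) = 0.86710.
z = 8662.6 × 0.86710 = 7511.3 m.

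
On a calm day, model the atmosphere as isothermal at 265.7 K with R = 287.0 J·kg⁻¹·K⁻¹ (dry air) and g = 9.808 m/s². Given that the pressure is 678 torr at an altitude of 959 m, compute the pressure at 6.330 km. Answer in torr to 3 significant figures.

P ≈ 340 torr

Scale height: H = RT/g = 287.0 × 265.7 / 9.808 = 7774.9 m.
Between two levels, P₂ = P₁ exp(−Δz/H) with Δz = z₂ − z₁.
Δz = 6330.0 − 959.00 = 5371.0 m; Δz/H = 5371.0/7774.9 = 0.69081.
P₂ = 678 × exp(−0.69081) = 678 × 0.50117 = 339.79 torr.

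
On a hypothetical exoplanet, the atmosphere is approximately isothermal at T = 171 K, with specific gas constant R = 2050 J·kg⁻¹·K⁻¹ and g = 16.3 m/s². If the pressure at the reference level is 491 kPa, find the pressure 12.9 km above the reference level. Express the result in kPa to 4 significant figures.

Scale height: H = RT/g = 2050 × 171 / 16.3 = 21506 m.
Barometric formula: P = P₀ exp(−z/H).
z/H = 12900/21506 = 0.59983; exp(−0.59983) = 0.54890.
P = 491 × 0.54890 = 269.51 kPa.

P ≈ 269.5 kPa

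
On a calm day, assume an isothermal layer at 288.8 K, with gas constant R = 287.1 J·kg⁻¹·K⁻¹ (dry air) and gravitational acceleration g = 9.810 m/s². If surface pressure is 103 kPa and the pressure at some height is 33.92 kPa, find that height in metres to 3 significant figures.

Scale height: H = RT/g = 287.1 × 288.8 / 9.810 = 8452.0 m.
Invert the barometric formula: z = H ln(P₀/P).
P₀/P = 103/33.92 = 3.0366; ln(3.0366) = 1.1107.
z = 8452.0 × 1.1107 = 9387.6 m.

z ≈ 9390 m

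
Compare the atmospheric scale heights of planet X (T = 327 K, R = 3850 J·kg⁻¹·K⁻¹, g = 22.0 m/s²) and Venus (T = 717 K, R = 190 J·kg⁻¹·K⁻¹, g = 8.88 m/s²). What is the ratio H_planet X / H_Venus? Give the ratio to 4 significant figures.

H = RT/g for each body.
H_planet X = 3850 × 327 / 22.0 = 57225 m.
H_Venus = 190 × 717 / 8.88 = 15341 m.
H_planet X/H_Venus = 57225/15341 = 3.7302.

H_planet X/H_Venus ≈ 3.730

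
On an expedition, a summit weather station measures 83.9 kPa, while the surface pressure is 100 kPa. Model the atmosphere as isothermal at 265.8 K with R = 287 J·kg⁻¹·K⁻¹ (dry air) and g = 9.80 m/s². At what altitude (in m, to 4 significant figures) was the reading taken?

z ≈ 1366 m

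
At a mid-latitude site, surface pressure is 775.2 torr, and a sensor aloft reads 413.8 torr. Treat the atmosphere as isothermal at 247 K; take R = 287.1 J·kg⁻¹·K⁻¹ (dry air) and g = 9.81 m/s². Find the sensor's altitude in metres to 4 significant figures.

Scale height: H = RT/g = 287.1 × 247 / 9.81 = 7228.7 m.
Invert the barometric formula: z = H ln(P₀/P).
P₀/P = 775.2/413.8 = 1.8734; ln(1.8734) = 0.62775.
z = 7228.7 × 0.62775 = 4537.8 m.

z ≈ 4538 m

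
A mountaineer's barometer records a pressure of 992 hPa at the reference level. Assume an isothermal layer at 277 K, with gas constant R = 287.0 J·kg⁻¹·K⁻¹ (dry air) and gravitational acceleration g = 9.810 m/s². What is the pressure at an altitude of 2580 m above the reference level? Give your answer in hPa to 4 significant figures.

P ≈ 721.5 hPa

Scale height: H = RT/g = 287.0 × 277 / 9.810 = 8103.9 m.
Barometric formula: P = P₀ exp(−z/H).
z/H = 2580.0/8103.9 = 0.31837; exp(−0.31837) = 0.72733.
P = 992 × 0.72733 = 721.51 hPa.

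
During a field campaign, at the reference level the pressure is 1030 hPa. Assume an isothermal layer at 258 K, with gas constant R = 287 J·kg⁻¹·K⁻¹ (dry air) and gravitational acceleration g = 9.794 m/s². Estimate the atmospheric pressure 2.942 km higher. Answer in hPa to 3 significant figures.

Scale height: H = RT/g = 287 × 258 / 9.794 = 7560.3 m.
Barometric formula: P = P₀ exp(−z/H).
z/H = 2942.0/7560.3 = 0.38914; exp(−0.38914) = 0.67764.
P = 1030 × 0.67764 = 697.97 hPa.

P ≈ 698 hPa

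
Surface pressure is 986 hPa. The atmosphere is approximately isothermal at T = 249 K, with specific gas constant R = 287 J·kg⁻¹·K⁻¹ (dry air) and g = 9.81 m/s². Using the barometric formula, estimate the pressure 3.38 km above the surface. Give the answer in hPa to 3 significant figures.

Scale height: H = RT/g = 287 × 249 / 9.81 = 7284.7 m.
Barometric formula: P = P₀ exp(−z/H).
z/H = 3380.0/7284.7 = 0.46399; exp(−0.46399) = 0.62877.
P = 986 × 0.62877 = 619.97 hPa.

P ≈ 620 hPa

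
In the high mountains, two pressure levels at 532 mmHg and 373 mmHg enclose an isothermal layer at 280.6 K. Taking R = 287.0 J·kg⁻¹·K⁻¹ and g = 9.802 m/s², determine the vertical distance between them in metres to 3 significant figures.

Δz ≈ 2920 m

Hypsometric equation: Δz = (R T̄/g) ln(P₁/P₂).
R T̄/g = 287.0 × 280.6 / 9.802 = 8215.9 m.
ln(532/373) = ln(1.4263) = 0.35508.
Δz = 8215.9 × 0.35508 = 2917.3 m.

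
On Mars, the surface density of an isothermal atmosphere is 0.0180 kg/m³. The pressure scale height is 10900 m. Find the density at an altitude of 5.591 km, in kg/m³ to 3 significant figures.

ρ ≈ 0.0108 kg/m³

In an isothermal atmosphere, density decays like pressure: ρ = ρ₀ exp(−z/H).
z/H = 5591.0/10900 = 0.51294; exp(−0.51294) = 0.59873.
ρ = 0.0180 × 0.59873 = 0.010777 kg/m³.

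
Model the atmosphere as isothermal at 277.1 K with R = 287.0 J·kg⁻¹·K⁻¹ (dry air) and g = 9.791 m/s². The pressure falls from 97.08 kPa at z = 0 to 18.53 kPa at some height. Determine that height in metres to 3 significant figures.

z ≈ 13500 m

Scale height: H = RT/g = 287.0 × 277.1 / 9.791 = 8122.5 m.
Invert the barometric formula: z = H ln(P₀/P).
P₀/P = 97.08/18.53 = 5.2391; ln(5.2391) = 1.6561.
z = 8122.5 × 1.6561 = 13452 m.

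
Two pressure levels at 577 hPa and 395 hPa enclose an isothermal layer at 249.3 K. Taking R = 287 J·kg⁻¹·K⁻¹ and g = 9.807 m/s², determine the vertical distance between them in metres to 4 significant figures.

Δz ≈ 2765 m

Hypsometric equation: Δz = (R T̄/g) ln(P₁/P₂).
R T̄/g = 287 × 249.3 / 9.807 = 7295.7 m.
ln(577/395) = ln(1.4608) = 0.37898.
Δz = 7295.7 × 0.37898 = 2764.9 m.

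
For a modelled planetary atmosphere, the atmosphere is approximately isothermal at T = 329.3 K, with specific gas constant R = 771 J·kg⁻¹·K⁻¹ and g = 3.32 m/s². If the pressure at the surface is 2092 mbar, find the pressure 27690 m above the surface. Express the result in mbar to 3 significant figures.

P ≈ 1460 mbar

Scale height: H = RT/g = 771 × 329.3 / 3.32 = 76473 m.
Barometric formula: P = P₀ exp(−z/H).
z/H = 27690/76473 = 0.36209; exp(−0.36209) = 0.69622.
P = 2092 × 0.69622 = 1456.5 mbar.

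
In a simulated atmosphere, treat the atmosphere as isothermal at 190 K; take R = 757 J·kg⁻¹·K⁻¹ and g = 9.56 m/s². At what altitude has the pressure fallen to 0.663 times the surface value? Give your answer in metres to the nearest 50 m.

Scale height: H = RT/g = 757 × 190 / 9.56 = 15045 m.
Set P/P₀ = exp(−z/H) = 0.663, so z = −H ln(0.663).
−ln(0.663) = 0.41098; z = 15045 × 0.41098 = 6183.2 m.

z ≈ 6200 m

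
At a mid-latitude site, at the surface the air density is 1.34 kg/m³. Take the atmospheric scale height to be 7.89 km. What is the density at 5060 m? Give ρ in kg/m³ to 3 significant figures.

ρ ≈ 0.706 kg/m³

In an isothermal atmosphere, density decays like pressure: ρ = ρ₀ exp(−z/H).
z/H = 5060.0/7890.0 = 0.64132; exp(−0.64132) = 0.52660.
ρ = 1.34 × 0.52660 = 0.70564 kg/m³.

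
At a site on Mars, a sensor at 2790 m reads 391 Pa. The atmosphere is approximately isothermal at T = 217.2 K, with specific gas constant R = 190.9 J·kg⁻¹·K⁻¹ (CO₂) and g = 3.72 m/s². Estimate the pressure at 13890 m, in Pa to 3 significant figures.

Scale height: H = RT/g = 190.9 × 217.2 / 3.72 = 11146 m.
Between two levels, P₂ = P₁ exp(−Δz/H) with Δz = z₂ − z₁.
Δz = 13890 − 2790.0 = 11100 m; Δz/H = 11100/11146 = 0.99587.
P₂ = 391 × exp(−0.99587) = 391 × 0.36940 = 144.44 Pa.

P ≈ 144 Pa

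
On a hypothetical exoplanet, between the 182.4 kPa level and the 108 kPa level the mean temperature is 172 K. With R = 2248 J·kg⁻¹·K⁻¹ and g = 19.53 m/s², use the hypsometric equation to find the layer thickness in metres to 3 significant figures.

Δz ≈ 10400 m

Hypsometric equation: Δz = (R T̄/g) ln(P₁/P₂).
R T̄/g = 2248 × 172 / 19.53 = 19798 m.
ln(182.4/108) = ln(1.6889) = 0.52408.
Δz = 19798 × 0.52408 = 10376 m.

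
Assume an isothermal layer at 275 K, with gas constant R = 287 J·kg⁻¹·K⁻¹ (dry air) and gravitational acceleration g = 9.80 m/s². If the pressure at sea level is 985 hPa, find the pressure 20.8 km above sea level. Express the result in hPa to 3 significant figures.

Scale height: H = RT/g = 287 × 275 / 9.80 = 8053.6 m.
Barometric formula: P = P₀ exp(−z/H).
z/H = 20800/8053.6 = 2.5827; exp(−2.5827) = 0.075570.
P = 985 × 0.075570 = 74.436 hPa.

P ≈ 74.4 hPa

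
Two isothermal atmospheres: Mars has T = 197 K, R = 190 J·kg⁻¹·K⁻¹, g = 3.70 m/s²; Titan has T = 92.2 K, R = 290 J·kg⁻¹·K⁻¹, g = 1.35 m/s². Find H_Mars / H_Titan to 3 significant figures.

H_Mars/H_Titan ≈ 0.511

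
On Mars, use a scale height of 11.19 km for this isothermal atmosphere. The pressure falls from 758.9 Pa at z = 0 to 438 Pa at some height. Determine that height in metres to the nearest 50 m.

z ≈ 6150 m

Invert the barometric formula: z = H ln(P₀/P).
P₀/P = 758.9/438 = 1.7326; ln(1.7326) = 0.54962.
z = 11190 × 0.54962 = 6150.2 m.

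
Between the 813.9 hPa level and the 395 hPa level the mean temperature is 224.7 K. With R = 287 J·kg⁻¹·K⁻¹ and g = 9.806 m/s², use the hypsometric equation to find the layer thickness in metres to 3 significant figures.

Δz ≈ 4750 m

Hypsometric equation: Δz = (R T̄/g) ln(P₁/P₂).
R T̄/g = 287 × 224.7 / 9.806 = 6576.5 m.
ln(813.9/395) = ln(2.0605) = 0.72295.
Δz = 6576.5 × 0.72295 = 4754.5 m.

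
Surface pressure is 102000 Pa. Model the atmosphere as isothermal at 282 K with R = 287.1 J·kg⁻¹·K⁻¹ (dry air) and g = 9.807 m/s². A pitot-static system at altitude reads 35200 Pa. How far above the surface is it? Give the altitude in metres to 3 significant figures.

Scale height: H = RT/g = 287.1 × 282 / 9.807 = 8255.6 m.
Invert the barometric formula: z = H ln(P₀/P).
P₀/P = 102000/35200 = 2.8977; ln(2.8977) = 1.0639.
z = 8255.6 × 1.0639 = 8783.1 m.

z ≈ 8780 m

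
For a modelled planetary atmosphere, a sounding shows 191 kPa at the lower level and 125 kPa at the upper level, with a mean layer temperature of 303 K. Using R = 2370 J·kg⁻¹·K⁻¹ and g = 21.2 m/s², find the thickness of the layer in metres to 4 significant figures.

Hypsometric equation: Δz = (R T̄/g) ln(P₁/P₂).
R T̄/g = 2370 × 303 / 21.2 = 33873 m.
ln(191/125) = ln(1.5280) = 0.42396.
Δz = 33873 × 0.42396 = 14361 m.

Δz ≈ 14360 m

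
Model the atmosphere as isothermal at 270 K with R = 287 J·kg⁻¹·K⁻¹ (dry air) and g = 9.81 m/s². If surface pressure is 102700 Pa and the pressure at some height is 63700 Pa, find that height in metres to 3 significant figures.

z ≈ 3770 m

Scale height: H = RT/g = 287 × 270 / 9.81 = 7899.1 m.
Invert the barometric formula: z = H ln(P₀/P).
P₀/P = 102700/63700 = 1.6122; ln(1.6122) = 0.47760.
z = 7899.1 × 0.47760 = 3772.6 m.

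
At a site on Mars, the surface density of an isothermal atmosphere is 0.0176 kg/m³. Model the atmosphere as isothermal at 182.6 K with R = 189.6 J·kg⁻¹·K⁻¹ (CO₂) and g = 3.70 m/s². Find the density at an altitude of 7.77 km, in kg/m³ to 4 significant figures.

ρ ≈ 0.007671 kg/m³

Scale height: H = RT/g = 189.6 × 182.6 / 3.70 = 9357.0 m.
In an isothermal atmosphere, density decays like pressure: ρ = ρ₀ exp(−z/H).
z/H = 7770.0/9357.0 = 0.83039; exp(−0.83039) = 0.43588.
ρ = 0.0176 × 0.43588 = 0.0076715 kg/m³.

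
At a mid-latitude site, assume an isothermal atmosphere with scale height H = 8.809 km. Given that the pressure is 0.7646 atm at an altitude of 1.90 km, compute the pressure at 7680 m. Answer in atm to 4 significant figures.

Between two levels, P₂ = P₁ exp(−Δz/H) with Δz = z₂ − z₁.
Δz = 7680.0 − 1900.0 = 5780.0 m; Δz/H = 5780.0/8809.0 = 0.65615.
P₂ = 0.7646 × exp(−0.65615) = 0.7646 × 0.51885 = 0.39671 atm.

P ≈ 0.3967 atm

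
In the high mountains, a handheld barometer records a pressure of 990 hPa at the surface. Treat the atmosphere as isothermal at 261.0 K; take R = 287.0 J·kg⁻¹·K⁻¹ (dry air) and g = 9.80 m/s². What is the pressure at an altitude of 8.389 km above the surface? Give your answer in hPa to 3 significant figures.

P ≈ 330 hPa

Scale height: H = RT/g = 287.0 × 261.0 / 9.80 = 7643.6 m.
Barometric formula: P = P₀ exp(−z/H).
z/H = 8389.0/7643.6 = 1.0975; exp(−1.0975) = 0.33370.
P = 990 × 0.33370 = 330.36 hPa.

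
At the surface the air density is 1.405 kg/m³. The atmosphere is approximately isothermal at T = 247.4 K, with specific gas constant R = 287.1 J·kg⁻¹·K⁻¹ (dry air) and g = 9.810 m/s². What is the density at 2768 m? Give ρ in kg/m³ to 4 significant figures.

Scale height: H = RT/g = 287.1 × 247.4 / 9.810 = 7240.4 m.
In an isothermal atmosphere, density decays like pressure: ρ = ρ₀ exp(−z/H).
z/H = 2768.0/7240.4 = 0.38230; exp(−0.38230) = 0.68229.
ρ = 1.405 × 0.68229 = 0.95862 kg/m³.

ρ ≈ 0.9586 kg/m³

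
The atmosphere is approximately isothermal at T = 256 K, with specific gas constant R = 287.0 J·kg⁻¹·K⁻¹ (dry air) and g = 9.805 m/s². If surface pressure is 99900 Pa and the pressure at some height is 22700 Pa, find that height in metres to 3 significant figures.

z ≈ 11100 m

Scale height: H = RT/g = 287.0 × 256 / 9.805 = 7493.3 m.
Invert the barometric formula: z = H ln(P₀/P).
P₀/P = 99900/22700 = 4.4009; ln(4.4009) = 1.4818.
z = 7493.3 × 1.4818 = 11104 m.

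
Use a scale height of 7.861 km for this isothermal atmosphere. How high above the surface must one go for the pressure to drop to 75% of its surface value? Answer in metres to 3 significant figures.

Set P/P₀ = exp(−z/H) = 0.75, so z = −H ln(0.75).
−ln(0.75) = 0.28768; z = 7861.0 × 0.28768 = 2261.5 m.

z ≈ 2260 m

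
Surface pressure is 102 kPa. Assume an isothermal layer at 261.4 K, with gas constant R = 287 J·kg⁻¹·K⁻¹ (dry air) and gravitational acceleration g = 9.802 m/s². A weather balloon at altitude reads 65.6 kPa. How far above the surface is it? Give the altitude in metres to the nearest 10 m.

z ≈ 3380 m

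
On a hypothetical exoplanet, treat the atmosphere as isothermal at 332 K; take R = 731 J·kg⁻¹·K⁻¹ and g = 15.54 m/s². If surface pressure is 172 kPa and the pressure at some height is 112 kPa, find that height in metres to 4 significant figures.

z ≈ 6700 m

Scale height: H = RT/g = 731 × 332 / 15.54 = 15617 m.
Invert the barometric formula: z = H ln(P₀/P).
P₀/P = 172/112 = 1.5357; ln(1.5357) = 0.42899.
z = 15617 × 0.42899 = 6699.5 m.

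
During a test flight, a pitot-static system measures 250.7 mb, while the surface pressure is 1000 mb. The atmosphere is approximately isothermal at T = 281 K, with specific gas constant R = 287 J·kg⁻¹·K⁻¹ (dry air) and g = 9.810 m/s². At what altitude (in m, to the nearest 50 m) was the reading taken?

Scale height: H = RT/g = 287 × 281 / 9.810 = 8220.9 m.
Invert the barometric formula: z = H ln(P₀/P).
P₀/P = 1000/250.7 = 3.9888; ln(3.9888) = 1.3835.
z = 8220.9 × 1.3835 = 11374 m.

z ≈ 11350 m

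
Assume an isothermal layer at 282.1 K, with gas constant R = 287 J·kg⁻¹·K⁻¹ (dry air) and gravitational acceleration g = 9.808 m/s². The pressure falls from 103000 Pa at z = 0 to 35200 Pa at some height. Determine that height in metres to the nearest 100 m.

z ≈ 8900 m

Scale height: H = RT/g = 287 × 282.1 / 9.808 = 8254.8 m.
Invert the barometric formula: z = H ln(P₀/P).
P₀/P = 103000/35200 = 2.9261; ln(2.9261) = 1.0737.
z = 8254.8 × 1.0737 = 8863.2 m.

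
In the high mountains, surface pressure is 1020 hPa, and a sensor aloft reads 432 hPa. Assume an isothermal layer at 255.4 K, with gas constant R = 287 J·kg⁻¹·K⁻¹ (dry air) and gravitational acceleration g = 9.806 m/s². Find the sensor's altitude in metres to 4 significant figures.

z ≈ 6422 m

Scale height: H = RT/g = 287 × 255.4 / 9.806 = 7475.0 m.
Invert the barometric formula: z = H ln(P₀/P).
P₀/P = 1020/432 = 2.3611; ln(2.3611) = 0.85913.
z = 7475.0 × 0.85913 = 6422.0 m.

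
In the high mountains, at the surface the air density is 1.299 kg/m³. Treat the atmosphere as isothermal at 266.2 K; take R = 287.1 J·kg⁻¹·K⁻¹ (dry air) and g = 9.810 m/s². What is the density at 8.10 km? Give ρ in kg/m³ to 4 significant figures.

ρ ≈ 0.4593 kg/m³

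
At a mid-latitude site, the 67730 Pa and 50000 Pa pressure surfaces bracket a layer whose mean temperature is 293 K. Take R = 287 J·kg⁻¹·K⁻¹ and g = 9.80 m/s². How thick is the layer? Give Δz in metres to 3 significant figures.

Δz ≈ 2600 m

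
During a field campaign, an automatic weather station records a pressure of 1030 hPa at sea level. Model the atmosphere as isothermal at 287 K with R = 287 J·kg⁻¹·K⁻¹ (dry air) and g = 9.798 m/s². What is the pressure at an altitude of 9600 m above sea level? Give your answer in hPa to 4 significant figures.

P ≈ 328.8 hPa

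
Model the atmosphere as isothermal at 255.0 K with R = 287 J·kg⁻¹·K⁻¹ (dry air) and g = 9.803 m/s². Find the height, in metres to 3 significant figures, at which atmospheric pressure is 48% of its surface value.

z ≈ 5480 m

Scale height: H = RT/g = 287 × 255.0 / 9.803 = 7465.6 m.
Set P/P₀ = exp(−z/H) = 0.48, so z = −H ln(0.48).
−ln(0.48) = 0.73397; z = 7465.6 × 0.73397 = 5479.5 m.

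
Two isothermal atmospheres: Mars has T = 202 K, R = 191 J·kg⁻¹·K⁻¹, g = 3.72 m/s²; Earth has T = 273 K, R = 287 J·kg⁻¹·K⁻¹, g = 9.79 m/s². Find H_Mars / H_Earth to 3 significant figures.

H = RT/g for each body.
H_Mars = 191 × 202 / 3.72 = 10372 m.
H_Earth = 287 × 273 / 9.79 = 8003.2 m.
H_Mars/H_Earth = 10372/8003.2 = 1.2960.

H_Mars/H_Earth ≈ 1.30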